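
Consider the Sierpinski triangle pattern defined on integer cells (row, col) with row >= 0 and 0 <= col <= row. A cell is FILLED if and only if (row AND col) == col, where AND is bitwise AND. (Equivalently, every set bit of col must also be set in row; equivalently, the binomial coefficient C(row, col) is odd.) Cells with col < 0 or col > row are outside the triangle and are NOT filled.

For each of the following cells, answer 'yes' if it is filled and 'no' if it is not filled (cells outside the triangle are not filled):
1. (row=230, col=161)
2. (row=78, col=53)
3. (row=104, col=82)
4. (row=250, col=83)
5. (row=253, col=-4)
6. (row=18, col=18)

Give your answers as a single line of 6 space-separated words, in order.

Answer: no no no no no yes

Derivation:
(230,161): row=0b11100110, col=0b10100001, row AND col = 0b10100000 = 160; 160 != 161 -> empty
(78,53): row=0b1001110, col=0b110101, row AND col = 0b100 = 4; 4 != 53 -> empty
(104,82): row=0b1101000, col=0b1010010, row AND col = 0b1000000 = 64; 64 != 82 -> empty
(250,83): row=0b11111010, col=0b1010011, row AND col = 0b1010010 = 82; 82 != 83 -> empty
(253,-4): col outside [0, 253] -> not filled
(18,18): row=0b10010, col=0b10010, row AND col = 0b10010 = 18; 18 == 18 -> filled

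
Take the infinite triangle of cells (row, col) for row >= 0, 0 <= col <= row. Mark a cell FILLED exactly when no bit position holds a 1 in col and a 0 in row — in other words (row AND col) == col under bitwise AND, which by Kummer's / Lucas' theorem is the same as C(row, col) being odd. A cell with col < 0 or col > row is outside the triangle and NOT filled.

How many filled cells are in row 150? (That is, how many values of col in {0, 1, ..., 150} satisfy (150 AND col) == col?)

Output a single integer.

Answer: 16

Derivation:
150 in binary = 10010110
popcount(150) = number of 1-bits in 10010110 = 4
A col c satisfies (150 AND c) == c iff every set bit of c is also set in 150; each of the 4 set bits of 150 can independently be on or off in c.
count = 2^4 = 16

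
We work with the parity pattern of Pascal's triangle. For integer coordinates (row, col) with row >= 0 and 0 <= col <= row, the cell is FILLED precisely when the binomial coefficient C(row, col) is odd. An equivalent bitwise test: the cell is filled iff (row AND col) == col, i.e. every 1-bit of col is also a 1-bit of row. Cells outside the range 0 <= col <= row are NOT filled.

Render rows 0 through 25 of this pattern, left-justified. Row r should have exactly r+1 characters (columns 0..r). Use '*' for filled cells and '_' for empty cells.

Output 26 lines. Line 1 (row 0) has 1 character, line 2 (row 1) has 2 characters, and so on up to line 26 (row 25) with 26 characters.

Answer: *
**
*_*
****
*___*
**__**
*_*_*_*
********
*_______*
**______**
*_*_____*_*
****____****
*___*___*___*
**__**__**__**
*_*_*_*_*_*_*_*
****************
*_______________*
**______________**
*_*_____________*_*
****____________****
*___*___________*___*
**__**__________**__**
*_*_*_*_________*_*_*_*
********________********
*_______*_______*_______*
**______**______**______**

Derivation:
r0=0: *
r1=1: **
r2=10: *_*
r3=11: ****
r4=100: *___*
r5=101: **__**
r6=110: *_*_*_*
r7=111: ********
r8=1000: *_______*
r9=1001: **______**
r10=1010: *_*_____*_*
r11=1011: ****____****
r12=1100: *___*___*___*
r13=1101: **__**__**__**
r14=1110: *_*_*_*_*_*_*_*
r15=1111: ****************
r16=10000: *_______________*
r17=10001: **______________**
r18=10010: *_*_____________*_*
r19=10011: ****____________****
r20=10100: *___*___________*___*
r21=10101: **__**__________**__**
r22=10110: *_*_*_*_________*_*_*_*
r23=10111: ********________********
r24=11000: *_______*_______*_______*
r25=11001: **______**______**______**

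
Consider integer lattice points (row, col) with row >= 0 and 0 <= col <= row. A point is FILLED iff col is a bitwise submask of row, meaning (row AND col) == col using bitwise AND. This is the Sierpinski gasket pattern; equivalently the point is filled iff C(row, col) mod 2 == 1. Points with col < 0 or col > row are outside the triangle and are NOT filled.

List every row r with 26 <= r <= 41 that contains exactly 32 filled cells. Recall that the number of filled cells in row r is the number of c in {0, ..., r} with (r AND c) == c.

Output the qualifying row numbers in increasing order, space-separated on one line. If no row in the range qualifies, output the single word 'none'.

Answer: 31

Derivation:
Row r has 2^popcount(r) filled cells, so we need popcount(r) = log2(32) = 5.
Scan r = 26..41 and keep those with exactly 5 one-bits:
r=26=11010 popcount=3 -> skip
r=27=11011 popcount=4 -> skip
r=28=11100 popcount=3 -> skip
r=29=11101 popcount=4 -> skip
r=30=11110 popcount=4 -> skip
r=31=11111 popcount=5 -> KEEP
r=32=100000 popcount=1 -> skip
r=33=100001 popcount=2 -> skip
r=34=100010 popcount=2 -> skip
r=35=100011 popcount=3 -> skip
r=36=100100 popcount=2 -> skip
r=37=100101 popcount=3 -> skip
r=38=100110 popcount=3 -> skip
r=39=100111 popcount=4 -> skip
r=40=101000 popcount=2 -> skip
r=41=101001 popcount=3 -> skip
Kept rows: 31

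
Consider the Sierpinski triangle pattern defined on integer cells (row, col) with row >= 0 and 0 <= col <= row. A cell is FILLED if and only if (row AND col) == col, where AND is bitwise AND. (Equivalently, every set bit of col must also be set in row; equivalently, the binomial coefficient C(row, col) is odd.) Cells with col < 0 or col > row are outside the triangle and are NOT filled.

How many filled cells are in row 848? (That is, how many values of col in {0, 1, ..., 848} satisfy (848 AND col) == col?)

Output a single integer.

Answer: 16

Derivation:
848 in binary = 1101010000
popcount(848) = number of 1-bits in 1101010000 = 4
A col c satisfies (848 AND c) == c iff every set bit of c is also set in 848; each of the 4 set bits of 848 can independently be on or off in c.
count = 2^4 = 16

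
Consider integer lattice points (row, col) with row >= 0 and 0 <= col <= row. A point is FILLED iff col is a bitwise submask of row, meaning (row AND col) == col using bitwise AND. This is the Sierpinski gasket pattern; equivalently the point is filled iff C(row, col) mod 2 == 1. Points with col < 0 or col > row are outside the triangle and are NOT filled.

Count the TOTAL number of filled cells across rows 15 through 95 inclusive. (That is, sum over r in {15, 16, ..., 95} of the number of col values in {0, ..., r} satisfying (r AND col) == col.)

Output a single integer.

r15=1111 pc4: +16 =16
r16=10000 pc1: +2 =18
r17=10001 pc2: +4 =22
r18=10010 pc2: +4 =26
r19=10011 pc3: +8 =34
r20=10100 pc2: +4 =38
r21=10101 pc3: +8 =46
r22=10110 pc3: +8 =54
r23=10111 pc4: +16 =70
r24=11000 pc2: +4 =74
r25=11001 pc3: +8 =82
r26=11010 pc3: +8 =90
r27=11011 pc4: +16 =106
r28=11100 pc3: +8 =114
r29=11101 pc4: +16 =130
r30=11110 pc4: +16 =146
r31=11111 pc5: +32 =178
r32=100000 pc1: +2 =180
r33=100001 pc2: +4 =184
r34=100010 pc2: +4 =188
r35=100011 pc3: +8 =196
r36=100100 pc2: +4 =200
r37=100101 pc3: +8 =208
r38=100110 pc3: +8 =216
r39=100111 pc4: +16 =232
r40=101000 pc2: +4 =236
r41=101001 pc3: +8 =244
r42=101010 pc3: +8 =252
r43=101011 pc4: +16 =268
r44=101100 pc3: +8 =276
r45=101101 pc4: +16 =292
r46=101110 pc4: +16 =308
r47=101111 pc5: +32 =340
r48=110000 pc2: +4 =344
r49=110001 pc3: +8 =352
r50=110010 pc3: +8 =360
r51=110011 pc4: +16 =376
r52=110100 pc3: +8 =384
r53=110101 pc4: +16 =400
r54=110110 pc4: +16 =416
r55=110111 pc5: +32 =448
r56=111000 pc3: +8 =456
r57=111001 pc4: +16 =472
r58=111010 pc4: +16 =488
r59=111011 pc5: +32 =520
r60=111100 pc4: +16 =536
r61=111101 pc5: +32 =568
r62=111110 pc5: +32 =600
r63=111111 pc6: +64 =664
r64=1000000 pc1: +2 =666
r65=1000001 pc2: +4 =670
r66=1000010 pc2: +4 =674
r67=1000011 pc3: +8 =682
r68=1000100 pc2: +4 =686
r69=1000101 pc3: +8 =694
r70=1000110 pc3: +8 =702
r71=1000111 pc4: +16 =718
r72=1001000 pc2: +4 =722
r73=1001001 pc3: +8 =730
r74=1001010 pc3: +8 =738
r75=1001011 pc4: +16 =754
r76=1001100 pc3: +8 =762
r77=1001101 pc4: +16 =778
r78=1001110 pc4: +16 =794
r79=1001111 pc5: +32 =826
r80=1010000 pc2: +4 =830
r81=1010001 pc3: +8 =838
r82=1010010 pc3: +8 =846
r83=1010011 pc4: +16 =862
r84=1010100 pc3: +8 =870
r85=1010101 pc4: +16 =886
r86=1010110 pc4: +16 =902
r87=1010111 pc5: +32 =934
r88=1011000 pc3: +8 =942
r89=1011001 pc4: +16 =958
r90=1011010 pc4: +16 =974
r91=1011011 pc5: +32 =1006
r92=1011100 pc4: +16 =1022
r93=1011101 pc5: +32 =1054
r94=1011110 pc5: +32 =1086
r95=1011111 pc6: +64 =1150

Answer: 1150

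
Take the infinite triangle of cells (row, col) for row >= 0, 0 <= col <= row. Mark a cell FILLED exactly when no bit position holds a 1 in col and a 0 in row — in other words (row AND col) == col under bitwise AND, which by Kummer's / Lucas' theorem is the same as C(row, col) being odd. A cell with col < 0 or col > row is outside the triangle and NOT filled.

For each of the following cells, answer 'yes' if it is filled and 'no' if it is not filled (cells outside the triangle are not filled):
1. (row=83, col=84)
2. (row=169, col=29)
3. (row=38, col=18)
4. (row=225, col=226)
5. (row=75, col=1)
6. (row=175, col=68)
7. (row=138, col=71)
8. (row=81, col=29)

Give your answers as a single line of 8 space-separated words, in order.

Answer: no no no no yes no no no

Derivation:
(83,84): col outside [0, 83] -> not filled
(169,29): row=0b10101001, col=0b11101, row AND col = 0b1001 = 9; 9 != 29 -> empty
(38,18): row=0b100110, col=0b10010, row AND col = 0b10 = 2; 2 != 18 -> empty
(225,226): col outside [0, 225] -> not filled
(75,1): row=0b1001011, col=0b1, row AND col = 0b1 = 1; 1 == 1 -> filled
(175,68): row=0b10101111, col=0b1000100, row AND col = 0b100 = 4; 4 != 68 -> empty
(138,71): row=0b10001010, col=0b1000111, row AND col = 0b10 = 2; 2 != 71 -> empty
(81,29): row=0b1010001, col=0b11101, row AND col = 0b10001 = 17; 17 != 29 -> empty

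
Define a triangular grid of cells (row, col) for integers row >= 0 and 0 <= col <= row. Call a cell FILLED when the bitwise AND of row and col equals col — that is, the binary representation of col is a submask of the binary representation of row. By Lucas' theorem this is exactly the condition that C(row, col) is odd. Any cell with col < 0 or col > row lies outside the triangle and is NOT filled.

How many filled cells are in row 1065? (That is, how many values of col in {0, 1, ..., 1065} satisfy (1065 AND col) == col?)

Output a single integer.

Answer: 16

Derivation:
1065 in binary = 10000101001
popcount(1065) = number of 1-bits in 10000101001 = 4
A col c satisfies (1065 AND c) == c iff every set bit of c is also set in 1065; each of the 4 set bits of 1065 can independently be on or off in c.
count = 2^4 = 16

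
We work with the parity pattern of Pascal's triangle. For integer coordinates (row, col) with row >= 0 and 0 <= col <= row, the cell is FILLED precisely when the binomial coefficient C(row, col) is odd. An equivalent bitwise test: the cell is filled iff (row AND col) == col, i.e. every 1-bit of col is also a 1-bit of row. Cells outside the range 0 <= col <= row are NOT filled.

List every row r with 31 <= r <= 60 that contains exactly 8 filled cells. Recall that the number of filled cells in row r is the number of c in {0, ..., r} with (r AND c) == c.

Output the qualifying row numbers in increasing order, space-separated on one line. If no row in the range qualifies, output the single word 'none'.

Row r has 2^popcount(r) filled cells, so we need popcount(r) = log2(8) = 3.
Scan r = 31..60 and keep those with exactly 3 one-bits:
r=31=11111 popcount=5 -> skip
r=32=100000 popcount=1 -> skip
r=33=100001 popcount=2 -> skip
r=34=100010 popcount=2 -> skip
r=35=100011 popcount=3 -> KEEP
r=36=100100 popcount=2 -> skip
r=37=100101 popcount=3 -> KEEP
r=38=100110 popcount=3 -> KEEP
r=39=100111 popcount=4 -> skip
r=40=101000 popcount=2 -> skip
r=41=101001 popcount=3 -> KEEP
r=42=101010 popcount=3 -> KEEP
r=43=101011 popcount=4 -> skip
r=44=101100 popcount=3 -> KEEP
r=45=101101 popcount=4 -> skip
r=46=101110 popcount=4 -> skip
r=47=101111 popcount=5 -> skip
r=48=110000 popcount=2 -> skip
r=49=110001 popcount=3 -> KEEP
r=50=110010 popcount=3 -> KEEP
r=51=110011 popcount=4 -> skip
r=52=110100 popcount=3 -> KEEP
r=53=110101 popcount=4 -> skip
r=54=110110 popcount=4 -> skip
r=55=110111 popcount=5 -> skip
r=56=111000 popcount=3 -> KEEP
r=57=111001 popcount=4 -> skip
r=58=111010 popcount=4 -> skip
r=59=111011 popcount=5 -> skip
r=60=111100 popcount=4 -> skip
Kept rows: 35 37 38 41 42 44 49 50 52 56

Answer: 35 37 38 41 42 44 49 50 52 56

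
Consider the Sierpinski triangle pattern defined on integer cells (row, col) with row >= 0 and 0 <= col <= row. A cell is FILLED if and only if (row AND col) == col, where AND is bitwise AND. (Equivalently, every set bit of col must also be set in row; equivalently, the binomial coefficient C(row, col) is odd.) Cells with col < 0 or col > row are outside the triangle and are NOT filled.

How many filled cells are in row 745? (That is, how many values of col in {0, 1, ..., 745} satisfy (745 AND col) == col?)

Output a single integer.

745 in binary = 1011101001
popcount(745) = number of 1-bits in 1011101001 = 6
A col c satisfies (745 AND c) == c iff every set bit of c is also set in 745; each of the 6 set bits of 745 can independently be on or off in c.
count = 2^6 = 64

Answer: 64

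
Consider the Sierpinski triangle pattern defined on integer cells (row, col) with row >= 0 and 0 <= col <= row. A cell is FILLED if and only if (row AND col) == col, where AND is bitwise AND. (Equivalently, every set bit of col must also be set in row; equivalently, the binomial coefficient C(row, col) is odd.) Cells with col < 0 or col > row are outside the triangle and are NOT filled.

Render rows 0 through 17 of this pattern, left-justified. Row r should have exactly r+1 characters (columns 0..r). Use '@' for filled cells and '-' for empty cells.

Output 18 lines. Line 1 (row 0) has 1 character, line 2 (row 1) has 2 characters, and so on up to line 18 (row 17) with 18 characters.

Answer: @
@@
@-@
@@@@
@---@
@@--@@
@-@-@-@
@@@@@@@@
@-------@
@@------@@
@-@-----@-@
@@@@----@@@@
@---@---@---@
@@--@@--@@--@@
@-@-@-@-@-@-@-@
@@@@@@@@@@@@@@@@
@---------------@
@@--------------@@

Derivation:
r0=0: @
r1=1: @@
r2=10: @-@
r3=11: @@@@
r4=100: @---@
r5=101: @@--@@
r6=110: @-@-@-@
r7=111: @@@@@@@@
r8=1000: @-------@
r9=1001: @@------@@
r10=1010: @-@-----@-@
r11=1011: @@@@----@@@@
r12=1100: @---@---@---@
r13=1101: @@--@@--@@--@@
r14=1110: @-@-@-@-@-@-@-@
r15=1111: @@@@@@@@@@@@@@@@
r16=10000: @---------------@
r17=10001: @@--------------@@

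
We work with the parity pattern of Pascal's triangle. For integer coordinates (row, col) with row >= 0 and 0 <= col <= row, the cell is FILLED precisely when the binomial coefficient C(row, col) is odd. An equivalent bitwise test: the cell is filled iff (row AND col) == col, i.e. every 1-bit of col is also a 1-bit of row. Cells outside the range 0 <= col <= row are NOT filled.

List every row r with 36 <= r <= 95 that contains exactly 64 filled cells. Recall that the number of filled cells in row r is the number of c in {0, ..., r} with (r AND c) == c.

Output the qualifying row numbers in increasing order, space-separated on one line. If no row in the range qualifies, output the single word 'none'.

Answer: 63 95

Derivation:
Row r has 2^popcount(r) filled cells, so we need popcount(r) = log2(64) = 6.
Scan r = 36..95 and keep those with exactly 6 one-bits:
r=36=100100 popcount=2 -> skip
r=37=100101 popcount=3 -> skip
r=38=100110 popcount=3 -> skip
r=39=100111 popcount=4 -> skip
r=40=101000 popcount=2 -> skip
r=41=101001 popcount=3 -> skip
r=42=101010 popcount=3 -> skip
r=43=101011 popcount=4 -> skip
r=44=101100 popcount=3 -> skip
r=45=101101 popcount=4 -> skip
r=46=101110 popcount=4 -> skip
r=47=101111 popcount=5 -> skip
r=48=110000 popcount=2 -> skip
r=49=110001 popcount=3 -> skip
r=50=110010 popcount=3 -> skip
r=51=110011 popcount=4 -> skip
r=52=110100 popcount=3 -> skip
r=53=110101 popcount=4 -> skip
r=54=110110 popcount=4 -> skip
r=55=110111 popcount=5 -> skip
r=56=111000 popcount=3 -> skip
r=57=111001 popcount=4 -> skip
r=58=111010 popcount=4 -> skip
r=59=111011 popcount=5 -> skip
r=60=111100 popcount=4 -> skip
r=61=111101 popcount=5 -> skip
r=62=111110 popcount=5 -> skip
r=63=111111 popcount=6 -> KEEP
r=64=1000000 popcount=1 -> skip
r=65=1000001 popcount=2 -> skip
r=66=1000010 popcount=2 -> skip
r=67=1000011 popcount=3 -> skip
r=68=1000100 popcount=2 -> skip
r=69=1000101 popcount=3 -> skip
r=70=1000110 popcount=3 -> skip
r=71=1000111 popcount=4 -> skip
r=72=1001000 popcount=2 -> skip
r=73=1001001 popcount=3 -> skip
r=74=1001010 popcount=3 -> skip
r=75=1001011 popcount=4 -> skip
r=76=1001100 popcount=3 -> skip
r=77=1001101 popcount=4 -> skip
r=78=1001110 popcount=4 -> skip
r=79=1001111 popcount=5 -> skip
r=80=1010000 popcount=2 -> skip
r=81=1010001 popcount=3 -> skip
r=82=1010010 popcount=3 -> skip
r=83=1010011 popcount=4 -> skip
r=84=1010100 popcount=3 -> skip
r=85=1010101 popcount=4 -> skip
r=86=1010110 popcount=4 -> skip
r=87=1010111 popcount=5 -> skip
r=88=1011000 popcount=3 -> skip
r=89=1011001 popcount=4 -> skip
r=90=1011010 popcount=4 -> skip
r=91=1011011 popcount=5 -> skip
r=92=1011100 popcount=4 -> skip
r=93=1011101 popcount=5 -> skip
r=94=1011110 popcount=5 -> skip
r=95=1011111 popcount=6 -> KEEP
Kept rows: 63 95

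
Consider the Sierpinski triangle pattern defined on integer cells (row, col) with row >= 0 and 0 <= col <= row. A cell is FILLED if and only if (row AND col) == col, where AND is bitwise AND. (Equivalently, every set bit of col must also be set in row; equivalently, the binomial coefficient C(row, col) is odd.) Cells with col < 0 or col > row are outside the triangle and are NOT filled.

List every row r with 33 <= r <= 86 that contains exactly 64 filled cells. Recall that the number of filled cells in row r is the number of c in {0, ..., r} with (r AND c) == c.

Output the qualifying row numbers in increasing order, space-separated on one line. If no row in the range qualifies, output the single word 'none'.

Answer: 63

Derivation:
Row r has 2^popcount(r) filled cells, so we need popcount(r) = log2(64) = 6.
Scan r = 33..86 and keep those with exactly 6 one-bits:
r=33=100001 popcount=2 -> skip
r=34=100010 popcount=2 -> skip
r=35=100011 popcount=3 -> skip
r=36=100100 popcount=2 -> skip
r=37=100101 popcount=3 -> skip
r=38=100110 popcount=3 -> skip
r=39=100111 popcount=4 -> skip
r=40=101000 popcount=2 -> skip
r=41=101001 popcount=3 -> skip
r=42=101010 popcount=3 -> skip
r=43=101011 popcount=4 -> skip
r=44=101100 popcount=3 -> skip
r=45=101101 popcount=4 -> skip
r=46=101110 popcount=4 -> skip
r=47=101111 popcount=5 -> skip
r=48=110000 popcount=2 -> skip
r=49=110001 popcount=3 -> skip
r=50=110010 popcount=3 -> skip
r=51=110011 popcount=4 -> skip
r=52=110100 popcount=3 -> skip
r=53=110101 popcount=4 -> skip
r=54=110110 popcount=4 -> skip
r=55=110111 popcount=5 -> skip
r=56=111000 popcount=3 -> skip
r=57=111001 popcount=4 -> skip
r=58=111010 popcount=4 -> skip
r=59=111011 popcount=5 -> skip
r=60=111100 popcount=4 -> skip
r=61=111101 popcount=5 -> skip
r=62=111110 popcount=5 -> skip
r=63=111111 popcount=6 -> KEEP
r=64=1000000 popcount=1 -> skip
r=65=1000001 popcount=2 -> skip
r=66=1000010 popcount=2 -> skip
r=67=1000011 popcount=3 -> skip
r=68=1000100 popcount=2 -> skip
r=69=1000101 popcount=3 -> skip
r=70=1000110 popcount=3 -> skip
r=71=1000111 popcount=4 -> skip
r=72=1001000 popcount=2 -> skip
r=73=1001001 popcount=3 -> skip
r=74=1001010 popcount=3 -> skip
r=75=1001011 popcount=4 -> skip
r=76=1001100 popcount=3 -> skip
r=77=1001101 popcount=4 -> skip
r=78=1001110 popcount=4 -> skip
r=79=1001111 popcount=5 -> skip
r=80=1010000 popcount=2 -> skip
r=81=1010001 popcount=3 -> skip
r=82=1010010 popcount=3 -> skip
r=83=1010011 popcount=4 -> skip
r=84=1010100 popcount=3 -> skip
r=85=1010101 popcount=4 -> skip
r=86=1010110 popcount=4 -> skip
Kept rows: 63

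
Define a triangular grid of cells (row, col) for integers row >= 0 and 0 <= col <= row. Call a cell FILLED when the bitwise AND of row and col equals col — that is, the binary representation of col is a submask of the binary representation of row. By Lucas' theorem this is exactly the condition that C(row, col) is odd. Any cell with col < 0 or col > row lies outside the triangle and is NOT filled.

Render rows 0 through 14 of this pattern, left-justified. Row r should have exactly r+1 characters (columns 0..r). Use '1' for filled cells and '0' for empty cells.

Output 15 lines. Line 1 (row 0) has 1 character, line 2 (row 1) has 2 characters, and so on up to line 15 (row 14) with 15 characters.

Answer: 1
11
101
1111
10001
110011
1010101
11111111
100000001
1100000011
10100000101
111100001111
1000100010001
11001100110011
101010101010101

Derivation:
r0=0: 1
r1=1: 11
r2=10: 101
r3=11: 1111
r4=100: 10001
r5=101: 110011
r6=110: 1010101
r7=111: 11111111
r8=1000: 100000001
r9=1001: 1100000011
r10=1010: 10100000101
r11=1011: 111100001111
r12=1100: 1000100010001
r13=1101: 11001100110011
r14=1110: 101010101010101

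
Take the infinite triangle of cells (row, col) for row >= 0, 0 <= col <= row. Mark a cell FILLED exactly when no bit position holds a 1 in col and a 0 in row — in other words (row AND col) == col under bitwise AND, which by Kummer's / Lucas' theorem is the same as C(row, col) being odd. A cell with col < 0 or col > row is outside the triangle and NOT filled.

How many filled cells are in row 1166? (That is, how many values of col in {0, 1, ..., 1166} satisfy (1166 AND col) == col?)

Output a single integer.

Answer: 32

Derivation:
1166 in binary = 10010001110
popcount(1166) = number of 1-bits in 10010001110 = 5
A col c satisfies (1166 AND c) == c iff every set bit of c is also set in 1166; each of the 5 set bits of 1166 can independently be on or off in c.
count = 2^5 = 32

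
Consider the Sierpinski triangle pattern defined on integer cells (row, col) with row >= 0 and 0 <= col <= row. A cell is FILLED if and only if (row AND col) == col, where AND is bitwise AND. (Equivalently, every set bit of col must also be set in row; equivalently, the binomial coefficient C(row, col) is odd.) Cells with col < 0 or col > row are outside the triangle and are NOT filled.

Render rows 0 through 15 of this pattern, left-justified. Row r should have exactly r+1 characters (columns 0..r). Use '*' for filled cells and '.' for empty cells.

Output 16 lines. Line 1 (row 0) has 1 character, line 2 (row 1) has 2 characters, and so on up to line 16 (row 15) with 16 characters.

Answer: *
**
*.*
****
*...*
**..**
*.*.*.*
********
*.......*
**......**
*.*.....*.*
****....****
*...*...*...*
**..**..**..**
*.*.*.*.*.*.*.*
****************

Derivation:
r0=0: *
r1=1: **
r2=10: *.*
r3=11: ****
r4=100: *...*
r5=101: **..**
r6=110: *.*.*.*
r7=111: ********
r8=1000: *.......*
r9=1001: **......**
r10=1010: *.*.....*.*
r11=1011: ****....****
r12=1100: *...*...*...*
r13=1101: **..**..**..**
r14=1110: *.*.*.*.*.*.*.*
r15=1111: ****************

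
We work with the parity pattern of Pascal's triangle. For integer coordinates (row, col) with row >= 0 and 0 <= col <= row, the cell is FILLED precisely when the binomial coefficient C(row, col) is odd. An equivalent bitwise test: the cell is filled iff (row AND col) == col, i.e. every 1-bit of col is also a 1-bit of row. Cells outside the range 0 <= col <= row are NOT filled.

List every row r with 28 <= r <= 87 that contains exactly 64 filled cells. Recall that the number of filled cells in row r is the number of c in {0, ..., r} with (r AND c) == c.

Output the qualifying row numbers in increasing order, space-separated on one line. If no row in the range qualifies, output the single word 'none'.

Answer: 63

Derivation:
Row r has 2^popcount(r) filled cells, so we need popcount(r) = log2(64) = 6.
Scan r = 28..87 and keep those with exactly 6 one-bits:
r=28=11100 popcount=3 -> skip
r=29=11101 popcount=4 -> skip
r=30=11110 popcount=4 -> skip
r=31=11111 popcount=5 -> skip
r=32=100000 popcount=1 -> skip
r=33=100001 popcount=2 -> skip
r=34=100010 popcount=2 -> skip
r=35=100011 popcount=3 -> skip
r=36=100100 popcount=2 -> skip
r=37=100101 popcount=3 -> skip
r=38=100110 popcount=3 -> skip
r=39=100111 popcount=4 -> skip
r=40=101000 popcount=2 -> skip
r=41=101001 popcount=3 -> skip
r=42=101010 popcount=3 -> skip
r=43=101011 popcount=4 -> skip
r=44=101100 popcount=3 -> skip
r=45=101101 popcount=4 -> skip
r=46=101110 popcount=4 -> skip
r=47=101111 popcount=5 -> skip
r=48=110000 popcount=2 -> skip
r=49=110001 popcount=3 -> skip
r=50=110010 popcount=3 -> skip
r=51=110011 popcount=4 -> skip
r=52=110100 popcount=3 -> skip
r=53=110101 popcount=4 -> skip
r=54=110110 popcount=4 -> skip
r=55=110111 popcount=5 -> skip
r=56=111000 popcount=3 -> skip
r=57=111001 popcount=4 -> skip
r=58=111010 popcount=4 -> skip
r=59=111011 popcount=5 -> skip
r=60=111100 popcount=4 -> skip
r=61=111101 popcount=5 -> skip
r=62=111110 popcount=5 -> skip
r=63=111111 popcount=6 -> KEEP
r=64=1000000 popcount=1 -> skip
r=65=1000001 popcount=2 -> skip
r=66=1000010 popcount=2 -> skip
r=67=1000011 popcount=3 -> skip
r=68=1000100 popcount=2 -> skip
r=69=1000101 popcount=3 -> skip
r=70=1000110 popcount=3 -> skip
r=71=1000111 popcount=4 -> skip
r=72=1001000 popcount=2 -> skip
r=73=1001001 popcount=3 -> skip
r=74=1001010 popcount=3 -> skip
r=75=1001011 popcount=4 -> skip
r=76=1001100 popcount=3 -> skip
r=77=1001101 popcount=4 -> skip
r=78=1001110 popcount=4 -> skip
r=79=1001111 popcount=5 -> skip
r=80=1010000 popcount=2 -> skip
r=81=1010001 popcount=3 -> skip
r=82=1010010 popcount=3 -> skip
r=83=1010011 popcount=4 -> skip
r=84=1010100 popcount=3 -> skip
r=85=1010101 popcount=4 -> skip
r=86=1010110 popcount=4 -> skip
r=87=1010111 popcount=5 -> skip
Kept rows: 63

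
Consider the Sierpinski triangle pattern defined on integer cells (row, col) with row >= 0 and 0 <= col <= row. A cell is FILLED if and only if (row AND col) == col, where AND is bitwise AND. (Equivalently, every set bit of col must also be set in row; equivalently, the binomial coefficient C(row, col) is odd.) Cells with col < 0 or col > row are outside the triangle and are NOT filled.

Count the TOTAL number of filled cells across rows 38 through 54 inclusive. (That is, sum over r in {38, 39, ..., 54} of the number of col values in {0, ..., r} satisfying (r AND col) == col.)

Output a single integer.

Answer: 208

Derivation:
r38=100110 pc3: +8 =8
r39=100111 pc4: +16 =24
r40=101000 pc2: +4 =28
r41=101001 pc3: +8 =36
r42=101010 pc3: +8 =44
r43=101011 pc4: +16 =60
r44=101100 pc3: +8 =68
r45=101101 pc4: +16 =84
r46=101110 pc4: +16 =100
r47=101111 pc5: +32 =132
r48=110000 pc2: +4 =136
r49=110001 pc3: +8 =144
r50=110010 pc3: +8 =152
r51=110011 pc4: +16 =168
r52=110100 pc3: +8 =176
r53=110101 pc4: +16 =192
r54=110110 pc4: +16 =208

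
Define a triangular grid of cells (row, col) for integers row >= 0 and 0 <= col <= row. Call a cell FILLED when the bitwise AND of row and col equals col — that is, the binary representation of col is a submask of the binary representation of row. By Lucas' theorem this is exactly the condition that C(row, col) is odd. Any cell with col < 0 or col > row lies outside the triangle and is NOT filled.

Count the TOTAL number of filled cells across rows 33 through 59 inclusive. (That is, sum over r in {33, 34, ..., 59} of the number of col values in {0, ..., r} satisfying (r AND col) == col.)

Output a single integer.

Answer: 340

Derivation:
r33=100001 pc2: +4 =4
r34=100010 pc2: +4 =8
r35=100011 pc3: +8 =16
r36=100100 pc2: +4 =20
r37=100101 pc3: +8 =28
r38=100110 pc3: +8 =36
r39=100111 pc4: +16 =52
r40=101000 pc2: +4 =56
r41=101001 pc3: +8 =64
r42=101010 pc3: +8 =72
r43=101011 pc4: +16 =88
r44=101100 pc3: +8 =96
r45=101101 pc4: +16 =112
r46=101110 pc4: +16 =128
r47=101111 pc5: +32 =160
r48=110000 pc2: +4 =164
r49=110001 pc3: +8 =172
r50=110010 pc3: +8 =180
r51=110011 pc4: +16 =196
r52=110100 pc3: +8 =204
r53=110101 pc4: +16 =220
r54=110110 pc4: +16 =236
r55=110111 pc5: +32 =268
r56=111000 pc3: +8 =276
r57=111001 pc4: +16 =292
r58=111010 pc4: +16 =308
r59=111011 pc5: +32 =340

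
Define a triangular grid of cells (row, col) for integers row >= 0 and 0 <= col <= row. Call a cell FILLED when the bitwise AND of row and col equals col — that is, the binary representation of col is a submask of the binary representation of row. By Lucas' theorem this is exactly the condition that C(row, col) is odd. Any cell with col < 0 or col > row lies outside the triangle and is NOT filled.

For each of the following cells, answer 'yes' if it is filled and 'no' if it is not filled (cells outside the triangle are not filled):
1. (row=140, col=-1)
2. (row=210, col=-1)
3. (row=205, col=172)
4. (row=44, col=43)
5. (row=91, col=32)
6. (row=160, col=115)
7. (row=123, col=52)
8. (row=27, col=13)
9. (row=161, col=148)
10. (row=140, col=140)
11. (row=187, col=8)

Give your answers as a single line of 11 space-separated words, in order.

(140,-1): col outside [0, 140] -> not filled
(210,-1): col outside [0, 210] -> not filled
(205,172): row=0b11001101, col=0b10101100, row AND col = 0b10001100 = 140; 140 != 172 -> empty
(44,43): row=0b101100, col=0b101011, row AND col = 0b101000 = 40; 40 != 43 -> empty
(91,32): row=0b1011011, col=0b100000, row AND col = 0b0 = 0; 0 != 32 -> empty
(160,115): row=0b10100000, col=0b1110011, row AND col = 0b100000 = 32; 32 != 115 -> empty
(123,52): row=0b1111011, col=0b110100, row AND col = 0b110000 = 48; 48 != 52 -> empty
(27,13): row=0b11011, col=0b1101, row AND col = 0b1001 = 9; 9 != 13 -> empty
(161,148): row=0b10100001, col=0b10010100, row AND col = 0b10000000 = 128; 128 != 148 -> empty
(140,140): row=0b10001100, col=0b10001100, row AND col = 0b10001100 = 140; 140 == 140 -> filled
(187,8): row=0b10111011, col=0b1000, row AND col = 0b1000 = 8; 8 == 8 -> filled

Answer: no no no no no no no no no yes yes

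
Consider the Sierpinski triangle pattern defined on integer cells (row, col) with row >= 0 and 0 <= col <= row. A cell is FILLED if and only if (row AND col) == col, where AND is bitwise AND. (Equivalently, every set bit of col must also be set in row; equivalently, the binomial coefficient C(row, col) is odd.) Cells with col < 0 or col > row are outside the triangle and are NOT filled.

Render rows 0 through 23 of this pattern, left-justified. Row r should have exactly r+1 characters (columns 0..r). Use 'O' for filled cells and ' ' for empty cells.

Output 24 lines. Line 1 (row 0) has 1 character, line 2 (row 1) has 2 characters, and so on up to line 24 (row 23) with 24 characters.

Answer: O
OO
O O
OOOO
O   O
OO  OO
O O O O
OOOOOOOO
O       O
OO      OO
O O     O O
OOOO    OOOO
O   O   O   O
OO  OO  OO  OO
O O O O O O O O
OOOOOOOOOOOOOOOO
O               O
OO              OO
O O             O O
OOOO            OOOO
O   O           O   O
OO  OO          OO  OO
O O O O         O O O O
OOOOOOOO        OOOOOOOO

Derivation:
r0=0: O
r1=1: OO
r2=10: O O
r3=11: OOOO
r4=100: O   O
r5=101: OO  OO
r6=110: O O O O
r7=111: OOOOOOOO
r8=1000: O       O
r9=1001: OO      OO
r10=1010: O O     O O
r11=1011: OOOO    OOOO
r12=1100: O   O   O   O
r13=1101: OO  OO  OO  OO
r14=1110: O O O O O O O O
r15=1111: OOOOOOOOOOOOOOOO
r16=10000: O               O
r17=10001: OO              OO
r18=10010: O O             O O
r19=10011: OOOO            OOOO
r20=10100: O   O           O   O
r21=10101: OO  OO          OO  OO
r22=10110: O O O O         O O O O
r23=10111: OOOOOOOO        OOOOOOOO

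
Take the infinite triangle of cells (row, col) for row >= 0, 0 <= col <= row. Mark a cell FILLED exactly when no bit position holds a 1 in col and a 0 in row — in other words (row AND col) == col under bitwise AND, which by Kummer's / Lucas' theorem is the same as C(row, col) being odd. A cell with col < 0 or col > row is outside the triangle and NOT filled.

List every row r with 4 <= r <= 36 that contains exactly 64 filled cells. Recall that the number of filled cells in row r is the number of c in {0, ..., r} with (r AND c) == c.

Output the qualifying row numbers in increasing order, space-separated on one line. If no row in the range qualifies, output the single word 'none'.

Row r has 2^popcount(r) filled cells, so we need popcount(r) = log2(64) = 6.
Scan r = 4..36 and keep those with exactly 6 one-bits:
r=4=100 popcount=1 -> skip
r=5=101 popcount=2 -> skip
r=6=110 popcount=2 -> skip
r=7=111 popcount=3 -> skip
r=8=1000 popcount=1 -> skip
r=9=1001 popcount=2 -> skip
r=10=1010 popcount=2 -> skip
r=11=1011 popcount=3 -> skip
r=12=1100 popcount=2 -> skip
r=13=1101 popcount=3 -> skip
r=14=1110 popcount=3 -> skip
r=15=1111 popcount=4 -> skip
r=16=10000 popcount=1 -> skip
r=17=10001 popcount=2 -> skip
r=18=10010 popcount=2 -> skip
r=19=10011 popcount=3 -> skip
r=20=10100 popcount=2 -> skip
r=21=10101 popcount=3 -> skip
r=22=10110 popcount=3 -> skip
r=23=10111 popcount=4 -> skip
r=24=11000 popcount=2 -> skip
r=25=11001 popcount=3 -> skip
r=26=11010 popcount=3 -> skip
r=27=11011 popcount=4 -> skip
r=28=11100 popcount=3 -> skip
r=29=11101 popcount=4 -> skip
r=30=11110 popcount=4 -> skip
r=31=11111 popcount=5 -> skip
r=32=100000 popcount=1 -> skip
r=33=100001 popcount=2 -> skip
r=34=100010 popcount=2 -> skip
r=35=100011 popcount=3 -> skip
r=36=100100 popcount=2 -> skip
Kept rows: none

Answer: none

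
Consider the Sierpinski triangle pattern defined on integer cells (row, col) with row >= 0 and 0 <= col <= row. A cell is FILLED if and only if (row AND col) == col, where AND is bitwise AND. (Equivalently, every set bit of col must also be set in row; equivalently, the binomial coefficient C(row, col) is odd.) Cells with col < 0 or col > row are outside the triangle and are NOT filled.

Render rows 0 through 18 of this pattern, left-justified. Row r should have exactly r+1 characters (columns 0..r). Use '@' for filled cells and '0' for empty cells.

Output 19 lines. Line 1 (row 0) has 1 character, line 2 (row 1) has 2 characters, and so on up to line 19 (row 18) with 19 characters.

r0=0: @
r1=1: @@
r2=10: @0@
r3=11: @@@@
r4=100: @000@
r5=101: @@00@@
r6=110: @0@0@0@
r7=111: @@@@@@@@
r8=1000: @0000000@
r9=1001: @@000000@@
r10=1010: @0@00000@0@
r11=1011: @@@@0000@@@@
r12=1100: @000@000@000@
r13=1101: @@00@@00@@00@@
r14=1110: @0@0@0@0@0@0@0@
r15=1111: @@@@@@@@@@@@@@@@
r16=10000: @000000000000000@
r17=10001: @@00000000000000@@
r18=10010: @0@0000000000000@0@

Answer: @
@@
@0@
@@@@
@000@
@@00@@
@0@0@0@
@@@@@@@@
@0000000@
@@000000@@
@0@00000@0@
@@@@0000@@@@
@000@000@000@
@@00@@00@@00@@
@0@0@0@0@0@0@0@
@@@@@@@@@@@@@@@@
@000000000000000@
@@00000000000000@@
@0@0000000000000@0@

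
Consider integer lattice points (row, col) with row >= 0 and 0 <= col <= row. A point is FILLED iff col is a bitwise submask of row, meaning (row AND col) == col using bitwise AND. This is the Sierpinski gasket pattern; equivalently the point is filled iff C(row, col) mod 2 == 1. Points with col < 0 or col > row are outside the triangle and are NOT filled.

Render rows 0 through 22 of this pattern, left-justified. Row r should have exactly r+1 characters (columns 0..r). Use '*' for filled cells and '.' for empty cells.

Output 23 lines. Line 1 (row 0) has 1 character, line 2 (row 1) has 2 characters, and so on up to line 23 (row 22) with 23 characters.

Answer: *
**
*.*
****
*...*
**..**
*.*.*.*
********
*.......*
**......**
*.*.....*.*
****....****
*...*...*...*
**..**..**..**
*.*.*.*.*.*.*.*
****************
*...............*
**..............**
*.*.............*.*
****............****
*...*...........*...*
**..**..........**..**
*.*.*.*.........*.*.*.*

Derivation:
r0=0: *
r1=1: **
r2=10: *.*
r3=11: ****
r4=100: *...*
r5=101: **..**
r6=110: *.*.*.*
r7=111: ********
r8=1000: *.......*
r9=1001: **......**
r10=1010: *.*.....*.*
r11=1011: ****....****
r12=1100: *...*...*...*
r13=1101: **..**..**..**
r14=1110: *.*.*.*.*.*.*.*
r15=1111: ****************
r16=10000: *...............*
r17=10001: **..............**
r18=10010: *.*.............*.*
r19=10011: ****............****
r20=10100: *...*...........*...*
r21=10101: **..**..........**..**
r22=10110: *.*.*.*.........*.*.*.*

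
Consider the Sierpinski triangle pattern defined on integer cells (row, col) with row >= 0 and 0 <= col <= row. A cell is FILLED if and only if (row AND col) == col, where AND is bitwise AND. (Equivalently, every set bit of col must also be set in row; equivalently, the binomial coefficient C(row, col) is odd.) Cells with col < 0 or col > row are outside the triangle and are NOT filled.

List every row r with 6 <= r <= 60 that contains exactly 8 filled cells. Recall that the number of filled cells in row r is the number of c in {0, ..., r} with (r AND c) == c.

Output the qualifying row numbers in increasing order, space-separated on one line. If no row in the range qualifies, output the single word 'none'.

Answer: 7 11 13 14 19 21 22 25 26 28 35 37 38 41 42 44 49 50 52 56

Derivation:
Row r has 2^popcount(r) filled cells, so we need popcount(r) = log2(8) = 3.
Scan r = 6..60 and keep those with exactly 3 one-bits:
r=6=110 popcount=2 -> skip
r=7=111 popcount=3 -> KEEP
r=8=1000 popcount=1 -> skip
r=9=1001 popcount=2 -> skip
r=10=1010 popcount=2 -> skip
r=11=1011 popcount=3 -> KEEP
r=12=1100 popcount=2 -> skip
r=13=1101 popcount=3 -> KEEP
r=14=1110 popcount=3 -> KEEP
r=15=1111 popcount=4 -> skip
r=16=10000 popcount=1 -> skip
r=17=10001 popcount=2 -> skip
r=18=10010 popcount=2 -> skip
r=19=10011 popcount=3 -> KEEP
r=20=10100 popcount=2 -> skip
r=21=10101 popcount=3 -> KEEP
r=22=10110 popcount=3 -> KEEP
r=23=10111 popcount=4 -> skip
r=24=11000 popcount=2 -> skip
r=25=11001 popcount=3 -> KEEP
r=26=11010 popcount=3 -> KEEP
r=27=11011 popcount=4 -> skip
r=28=11100 popcount=3 -> KEEP
r=29=11101 popcount=4 -> skip
r=30=11110 popcount=4 -> skip
r=31=11111 popcount=5 -> skip
r=32=100000 popcount=1 -> skip
r=33=100001 popcount=2 -> skip
r=34=100010 popcount=2 -> skip
r=35=100011 popcount=3 -> KEEP
r=36=100100 popcount=2 -> skip
r=37=100101 popcount=3 -> KEEP
r=38=100110 popcount=3 -> KEEP
r=39=100111 popcount=4 -> skip
r=40=101000 popcount=2 -> skip
r=41=101001 popcount=3 -> KEEP
r=42=101010 popcount=3 -> KEEP
r=43=101011 popcount=4 -> skip
r=44=101100 popcount=3 -> KEEP
r=45=101101 popcount=4 -> skip
r=46=101110 popcount=4 -> skip
r=47=101111 popcount=5 -> skip
r=48=110000 popcount=2 -> skip
r=49=110001 popcount=3 -> KEEP
r=50=110010 popcount=3 -> KEEP
r=51=110011 popcount=4 -> skip
r=52=110100 popcount=3 -> KEEP
r=53=110101 popcount=4 -> skip
r=54=110110 popcount=4 -> skip
r=55=110111 popcount=5 -> skip
r=56=111000 popcount=3 -> KEEP
r=57=111001 popcount=4 -> skip
r=58=111010 popcount=4 -> skip
r=59=111011 popcount=5 -> skip
r=60=111100 popcount=4 -> skip
Kept rows: 7 11 13 14 19 21 22 25 26 28 35 37 38 41 42 44 49 50 52 56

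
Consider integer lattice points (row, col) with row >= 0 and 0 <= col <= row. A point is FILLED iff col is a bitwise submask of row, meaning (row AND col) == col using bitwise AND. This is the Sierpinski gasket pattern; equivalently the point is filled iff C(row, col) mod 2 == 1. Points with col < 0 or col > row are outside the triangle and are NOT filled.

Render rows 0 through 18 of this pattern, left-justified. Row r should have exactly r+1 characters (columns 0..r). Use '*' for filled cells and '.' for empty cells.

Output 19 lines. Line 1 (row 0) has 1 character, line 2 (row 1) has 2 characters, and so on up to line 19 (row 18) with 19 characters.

r0=0: *
r1=1: **
r2=10: *.*
r3=11: ****
r4=100: *...*
r5=101: **..**
r6=110: *.*.*.*
r7=111: ********
r8=1000: *.......*
r9=1001: **......**
r10=1010: *.*.....*.*
r11=1011: ****....****
r12=1100: *...*...*...*
r13=1101: **..**..**..**
r14=1110: *.*.*.*.*.*.*.*
r15=1111: ****************
r16=10000: *...............*
r17=10001: **..............**
r18=10010: *.*.............*.*

Answer: *
**
*.*
****
*...*
**..**
*.*.*.*
********
*.......*
**......**
*.*.....*.*
****....****
*...*...*...*
**..**..**..**
*.*.*.*.*.*.*.*
****************
*...............*
**..............**
*.*.............*.*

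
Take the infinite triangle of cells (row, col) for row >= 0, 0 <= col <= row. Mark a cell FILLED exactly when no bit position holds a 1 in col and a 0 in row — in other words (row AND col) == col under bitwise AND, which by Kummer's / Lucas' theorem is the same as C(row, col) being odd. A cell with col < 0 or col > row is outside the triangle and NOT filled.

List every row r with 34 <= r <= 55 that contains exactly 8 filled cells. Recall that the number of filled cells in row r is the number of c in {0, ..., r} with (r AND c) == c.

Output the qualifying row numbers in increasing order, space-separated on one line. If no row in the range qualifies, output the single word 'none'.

Row r has 2^popcount(r) filled cells, so we need popcount(r) = log2(8) = 3.
Scan r = 34..55 and keep those with exactly 3 one-bits:
r=34=100010 popcount=2 -> skip
r=35=100011 popcount=3 -> KEEP
r=36=100100 popcount=2 -> skip
r=37=100101 popcount=3 -> KEEP
r=38=100110 popcount=3 -> KEEP
r=39=100111 popcount=4 -> skip
r=40=101000 popcount=2 -> skip
r=41=101001 popcount=3 -> KEEP
r=42=101010 popcount=3 -> KEEP
r=43=101011 popcount=4 -> skip
r=44=101100 popcount=3 -> KEEP
r=45=101101 popcount=4 -> skip
r=46=101110 popcount=4 -> skip
r=47=101111 popcount=5 -> skip
r=48=110000 popcount=2 -> skip
r=49=110001 popcount=3 -> KEEP
r=50=110010 popcount=3 -> KEEP
r=51=110011 popcount=4 -> skip
r=52=110100 popcount=3 -> KEEP
r=53=110101 popcount=4 -> skip
r=54=110110 popcount=4 -> skip
r=55=110111 popcount=5 -> skip
Kept rows: 35 37 38 41 42 44 49 50 52

Answer: 35 37 38 41 42 44 49 50 52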